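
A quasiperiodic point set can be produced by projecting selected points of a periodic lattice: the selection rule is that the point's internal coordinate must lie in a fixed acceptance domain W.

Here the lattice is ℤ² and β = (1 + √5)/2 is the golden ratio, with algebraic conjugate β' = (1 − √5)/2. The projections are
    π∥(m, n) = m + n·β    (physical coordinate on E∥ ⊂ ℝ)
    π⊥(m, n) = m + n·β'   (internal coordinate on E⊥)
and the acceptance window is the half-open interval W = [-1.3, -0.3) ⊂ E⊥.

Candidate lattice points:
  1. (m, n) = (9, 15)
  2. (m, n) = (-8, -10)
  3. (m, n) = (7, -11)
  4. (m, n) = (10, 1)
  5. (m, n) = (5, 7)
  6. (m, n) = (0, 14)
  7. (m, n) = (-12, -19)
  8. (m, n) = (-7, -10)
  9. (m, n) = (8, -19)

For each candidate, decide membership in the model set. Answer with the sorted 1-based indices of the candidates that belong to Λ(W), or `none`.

Numerically β ≈ 1.618034 and β' = −1/β ≈ -0.618034.
candidate 1: (m,n)=(9,15) → π∥ = 9+15·β ≈ 33.270510, π⊥ = 9+15·β' ≈ -0.270510 ∉ [-1.3, -0.3) ⇒ out
candidate 2: (m,n)=(-8,-10) → π∥ = -8-10·β ≈ -24.180340, π⊥ = -8-10·β' ≈ -1.819660 ∉ [-1.3, -0.3) ⇒ out
candidate 3: (m,n)=(7,-11) → π∥ = 7-11·β ≈ -10.798374, π⊥ = 7-11·β' ≈ 13.798374 ∉ [-1.3, -0.3) ⇒ out
candidate 4: (m,n)=(10,1) → π∥ = 10+1·β ≈ 11.618034, π⊥ = 10+1·β' ≈ 9.381966 ∉ [-1.3, -0.3) ⇒ out
candidate 5: (m,n)=(5,7) → π∥ = 5+7·β ≈ 16.326238, π⊥ = 5+7·β' ≈ 0.673762 ∉ [-1.3, -0.3) ⇒ out
candidate 6: (m,n)=(0,14) → π∥ = 0+14·β ≈ 22.652476, π⊥ = 0+14·β' ≈ -8.652476 ∉ [-1.3, -0.3) ⇒ out
candidate 7: (m,n)=(-12,-19) → π∥ = -12-19·β ≈ -42.742646, π⊥ = -12-19·β' ≈ -0.257354 ∉ [-1.3, -0.3) ⇒ out
candidate 8: (m,n)=(-7,-10) → π∥ = -7-10·β ≈ -23.180340, π⊥ = -7-10·β' ≈ -0.819660 ∈ [-1.3, -0.3) ⇒ IN Λ
candidate 9: (m,n)=(8,-19) → π∥ = 8-19·β ≈ -22.742646, π⊥ = 8-19·β' ≈ 19.742646 ∉ [-1.3, -0.3) ⇒ out

8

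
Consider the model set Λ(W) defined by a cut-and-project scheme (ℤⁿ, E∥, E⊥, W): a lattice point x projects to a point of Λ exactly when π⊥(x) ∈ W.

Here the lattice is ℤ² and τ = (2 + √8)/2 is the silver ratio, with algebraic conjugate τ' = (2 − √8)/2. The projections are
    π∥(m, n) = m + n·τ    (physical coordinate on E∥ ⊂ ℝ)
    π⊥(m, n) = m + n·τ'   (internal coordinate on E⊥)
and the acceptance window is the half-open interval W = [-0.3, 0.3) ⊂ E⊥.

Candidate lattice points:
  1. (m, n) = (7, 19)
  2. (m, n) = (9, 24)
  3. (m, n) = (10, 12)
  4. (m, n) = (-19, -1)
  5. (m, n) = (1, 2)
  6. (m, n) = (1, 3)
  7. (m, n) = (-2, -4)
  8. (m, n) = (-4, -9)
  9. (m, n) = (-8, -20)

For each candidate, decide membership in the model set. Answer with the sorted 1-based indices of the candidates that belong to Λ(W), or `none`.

Compute τ' = (2−√8)/2 = -0.41421, so π⊥(m,n) = m -0.41421·n.
#1 (7,19): internal coord 7 + (19)·τ' = -0.87006; -0.87006 ∉ [-0.3, 0.3) → out
#2 (9,24): internal coord 9 + (24)·τ' = -0.94113; -0.94113 ∉ [-0.3, 0.3) → out
#3 (10,12): internal coord 10 + (12)·τ' = +5.02944; +5.02944 ∉ [-0.3, 0.3) → out
#4 (-19,-1): internal coord -19 + (-1)·τ' = -18.58579; -18.58579 ∉ [-0.3, 0.3) → out
#5 (1,2): internal coord 1 + (2)·τ' = +0.17157; +0.17157 ∈ [-0.3, 0.3) → IN Λ
#6 (1,3): internal coord 1 + (3)·τ' = -0.24264; -0.24264 ∈ [-0.3, 0.3) → IN Λ
#7 (-2,-4): internal coord -2 + (-4)·τ' = -0.34315; -0.34315 ∉ [-0.3, 0.3) → out
#8 (-4,-9): internal coord -4 + (-9)·τ' = -0.27208; -0.27208 ∈ [-0.3, 0.3) → IN Λ
#9 (-8,-20): internal coord -8 + (-20)·τ' = +0.28427; +0.28427 ∈ [-0.3, 0.3) → IN Λ

5, 6, 8, 9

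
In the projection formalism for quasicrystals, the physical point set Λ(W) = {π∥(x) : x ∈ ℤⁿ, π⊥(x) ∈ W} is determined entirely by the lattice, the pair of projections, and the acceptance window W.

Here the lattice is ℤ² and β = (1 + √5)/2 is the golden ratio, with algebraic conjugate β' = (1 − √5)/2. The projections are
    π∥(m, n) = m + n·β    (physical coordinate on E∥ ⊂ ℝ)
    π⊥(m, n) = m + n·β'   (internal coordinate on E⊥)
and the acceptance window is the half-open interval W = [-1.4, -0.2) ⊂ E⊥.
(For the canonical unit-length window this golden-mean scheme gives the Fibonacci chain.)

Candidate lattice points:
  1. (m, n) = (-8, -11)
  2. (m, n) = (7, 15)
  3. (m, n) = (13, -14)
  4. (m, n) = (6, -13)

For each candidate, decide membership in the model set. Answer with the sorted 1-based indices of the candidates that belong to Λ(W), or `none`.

Numerically β ≈ 1.6180 and β' = −1/β ≈ -0.6180.
[1] lift (-8,-11): star map gives -1.2016; window check -1.4 ≤ -1.2016 < -0.2 is true → IN Λ
[2] lift (7,15): star map gives -2.2705; window check -1.4 ≤ -2.2705 < -0.2 is false → out
[3] lift (13,-14): star map gives 21.6525; window check -1.4 ≤ 21.6525 < -0.2 is false → out
[4] lift (6,-13): star map gives 14.0344; window check -1.4 ≤ 14.0344 < -0.2 is false → out

1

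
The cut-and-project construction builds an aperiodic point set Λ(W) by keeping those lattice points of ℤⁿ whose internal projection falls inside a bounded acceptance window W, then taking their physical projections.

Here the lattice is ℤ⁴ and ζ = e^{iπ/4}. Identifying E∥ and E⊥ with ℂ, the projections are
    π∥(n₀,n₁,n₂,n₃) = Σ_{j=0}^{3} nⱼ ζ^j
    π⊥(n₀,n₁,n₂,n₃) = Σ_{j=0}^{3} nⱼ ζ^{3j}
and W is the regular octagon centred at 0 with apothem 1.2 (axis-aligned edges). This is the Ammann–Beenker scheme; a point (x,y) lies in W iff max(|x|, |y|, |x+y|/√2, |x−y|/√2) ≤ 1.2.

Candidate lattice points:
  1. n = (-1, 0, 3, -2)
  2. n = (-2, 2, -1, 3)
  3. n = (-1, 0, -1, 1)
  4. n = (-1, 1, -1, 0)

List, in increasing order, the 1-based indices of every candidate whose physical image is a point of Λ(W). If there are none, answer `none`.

none

π⊥(n) = n₀ + n₁ζ³ + n₂ζ⁶ + n₃ζ⁹ where ζ = e^{iπ/4}.
#1 (-1, 0, 3, -2): internal (-2.4142, -4.4142); octagon support 4.8284 vs apothem 1.2 → ∉ W
#2 (-2, 2, -1, 3): internal (-1.2929, 4.5355); octagon support 4.5355 vs apothem 1.2 → ∉ W
#3 (-1, 0, -1, 1): internal (-0.2929, 1.7071); octagon support 1.7071 vs apothem 1.2 → ∉ W
#4 (-1, 1, -1, 0): internal (-1.7071, 1.7071); octagon support 2.4142 vs apothem 1.2 → ∉ W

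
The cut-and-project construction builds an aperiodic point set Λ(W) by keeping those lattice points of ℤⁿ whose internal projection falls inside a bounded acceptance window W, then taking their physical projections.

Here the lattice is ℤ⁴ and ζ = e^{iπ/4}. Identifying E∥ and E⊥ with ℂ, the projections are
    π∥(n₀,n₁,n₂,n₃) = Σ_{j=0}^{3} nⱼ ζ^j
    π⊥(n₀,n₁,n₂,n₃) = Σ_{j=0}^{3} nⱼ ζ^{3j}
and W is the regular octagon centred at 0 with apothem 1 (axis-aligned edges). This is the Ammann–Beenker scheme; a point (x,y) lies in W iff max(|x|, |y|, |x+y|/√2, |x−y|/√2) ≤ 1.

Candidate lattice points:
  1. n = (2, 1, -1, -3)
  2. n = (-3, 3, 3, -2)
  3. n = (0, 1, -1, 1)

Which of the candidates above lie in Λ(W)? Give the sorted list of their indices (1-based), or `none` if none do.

1

π⊥(n) = n₀ + n₁ζ³ + n₂ζ⁶ + n₃ζ⁹ where ζ = e^{iπ/4}.
#1 (2, 1, -1, -3): internal (-0.828427, -0.414214); octagon support 0.878680 vs apothem 1 → ∈ W
#2 (-3, 3, 3, -2): internal (-6.535534, -2.292893); octagon support 6.535534 vs apothem 1 → ∉ W
#3 (0, 1, -1, 1): internal (0.000000, 2.414214); octagon support 2.414214 vs apothem 1 → ∉ W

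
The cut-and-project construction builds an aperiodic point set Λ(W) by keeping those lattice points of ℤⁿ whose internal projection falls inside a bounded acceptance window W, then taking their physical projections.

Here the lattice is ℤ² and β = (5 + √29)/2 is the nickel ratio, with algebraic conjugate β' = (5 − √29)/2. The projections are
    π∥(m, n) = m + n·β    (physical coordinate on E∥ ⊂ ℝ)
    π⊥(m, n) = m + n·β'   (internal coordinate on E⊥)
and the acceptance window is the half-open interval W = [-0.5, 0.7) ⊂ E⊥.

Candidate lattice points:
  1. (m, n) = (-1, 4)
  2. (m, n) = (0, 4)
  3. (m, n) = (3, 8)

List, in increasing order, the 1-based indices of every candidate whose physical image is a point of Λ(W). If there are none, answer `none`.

Compute β' = (5−√29)/2 = -0.192582, so π⊥(m,n) = m -0.192582·n.
candidate 1: (m,n)=(-1,4) → π∥ = -1+4·β ≈ 19.770330, π⊥ = -1+4·β' ≈ -1.770330 ∉ [-0.5, 0.7) ⇒ out
candidate 2: (m,n)=(0,4) → π∥ = 0+4·β ≈ 20.770330, π⊥ = 0+4·β' ≈ -0.770330 ∉ [-0.5, 0.7) ⇒ out
candidate 3: (m,n)=(3,8) → π∥ = 3+8·β ≈ 44.540659, π⊥ = 3+8·β' ≈ 1.459341 ∉ [-0.5, 0.7) ⇒ out

none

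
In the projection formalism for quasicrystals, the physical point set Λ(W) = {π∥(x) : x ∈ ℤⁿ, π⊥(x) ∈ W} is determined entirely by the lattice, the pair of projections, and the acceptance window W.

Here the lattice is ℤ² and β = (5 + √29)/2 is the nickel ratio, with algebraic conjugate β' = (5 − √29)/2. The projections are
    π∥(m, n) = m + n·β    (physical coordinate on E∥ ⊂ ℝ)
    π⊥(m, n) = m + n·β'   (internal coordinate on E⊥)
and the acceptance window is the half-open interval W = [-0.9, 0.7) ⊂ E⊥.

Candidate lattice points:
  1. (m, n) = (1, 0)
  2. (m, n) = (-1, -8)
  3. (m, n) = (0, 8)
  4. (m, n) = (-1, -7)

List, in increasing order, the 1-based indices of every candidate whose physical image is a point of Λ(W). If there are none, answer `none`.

2, 4

Numerically β ≈ 5.1926 and β' = −1/β ≈ -0.1926.
#1 (1,0): internal coord 1 + (0)·β' = +1.0000; +1.0000 ∉ [-0.9, 0.7) → out
#2 (-1,-8): internal coord -1 + (-8)·β' = +0.5407; +0.5407 ∈ [-0.9, 0.7) → IN Λ
#3 (0,8): internal coord 0 + (8)·β' = -1.5407; -1.5407 ∉ [-0.9, 0.7) → out
#4 (-1,-7): internal coord -1 + (-7)·β' = +0.3481; +0.3481 ∈ [-0.9, 0.7) → IN Λ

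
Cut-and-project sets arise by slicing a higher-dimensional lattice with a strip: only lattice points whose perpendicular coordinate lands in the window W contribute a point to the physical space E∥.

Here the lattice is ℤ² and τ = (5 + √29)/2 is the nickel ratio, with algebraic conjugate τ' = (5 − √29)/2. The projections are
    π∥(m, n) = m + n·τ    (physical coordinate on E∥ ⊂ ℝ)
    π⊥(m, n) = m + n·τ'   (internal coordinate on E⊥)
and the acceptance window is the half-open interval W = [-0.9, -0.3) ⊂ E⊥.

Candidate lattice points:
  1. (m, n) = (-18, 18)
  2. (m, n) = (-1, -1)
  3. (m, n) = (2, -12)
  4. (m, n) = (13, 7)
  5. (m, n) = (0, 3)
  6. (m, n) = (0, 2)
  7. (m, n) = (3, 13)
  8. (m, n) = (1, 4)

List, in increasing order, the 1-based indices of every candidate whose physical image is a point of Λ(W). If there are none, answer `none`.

2, 5, 6

Compute τ' = (5−√29)/2 = -0.19258, so π⊥(m,n) = m -0.19258·n.
candidate 1: (m,n)=(-18,18) → π∥ = -18+18·τ ≈ 75.46648, π⊥ = -18+18·τ' ≈ -21.46648 ∉ [-0.9, -0.3) ⇒ out
candidate 2: (m,n)=(-1,-1) → π∥ = -1-1·τ ≈ -6.19258, π⊥ = -1-1·τ' ≈ -0.80742 ∈ [-0.9, -0.3) ⇒ IN Λ
candidate 3: (m,n)=(2,-12) → π∥ = 2-12·τ ≈ -60.31099, π⊥ = 2-12·τ' ≈ 4.31099 ∉ [-0.9, -0.3) ⇒ out
candidate 4: (m,n)=(13,7) → π∥ = 13+7·τ ≈ 49.34808, π⊥ = 13+7·τ' ≈ 11.65192 ∉ [-0.9, -0.3) ⇒ out
candidate 5: (m,n)=(0,3) → π∥ = 0+3·τ ≈ 15.57775, π⊥ = 0+3·τ' ≈ -0.57775 ∈ [-0.9, -0.3) ⇒ IN Λ
candidate 6: (m,n)=(0,2) → π∥ = 0+2·τ ≈ 10.38516, π⊥ = 0+2·τ' ≈ -0.38516 ∈ [-0.9, -0.3) ⇒ IN Λ
candidate 7: (m,n)=(3,13) → π∥ = 3+13·τ ≈ 70.50357, π⊥ = 3+13·τ' ≈ 0.49643 ∉ [-0.9, -0.3) ⇒ out
candidate 8: (m,n)=(1,4) → π∥ = 1+4·τ ≈ 21.77033, π⊥ = 1+4·τ' ≈ 0.22967 ∉ [-0.9, -0.3) ⇒ out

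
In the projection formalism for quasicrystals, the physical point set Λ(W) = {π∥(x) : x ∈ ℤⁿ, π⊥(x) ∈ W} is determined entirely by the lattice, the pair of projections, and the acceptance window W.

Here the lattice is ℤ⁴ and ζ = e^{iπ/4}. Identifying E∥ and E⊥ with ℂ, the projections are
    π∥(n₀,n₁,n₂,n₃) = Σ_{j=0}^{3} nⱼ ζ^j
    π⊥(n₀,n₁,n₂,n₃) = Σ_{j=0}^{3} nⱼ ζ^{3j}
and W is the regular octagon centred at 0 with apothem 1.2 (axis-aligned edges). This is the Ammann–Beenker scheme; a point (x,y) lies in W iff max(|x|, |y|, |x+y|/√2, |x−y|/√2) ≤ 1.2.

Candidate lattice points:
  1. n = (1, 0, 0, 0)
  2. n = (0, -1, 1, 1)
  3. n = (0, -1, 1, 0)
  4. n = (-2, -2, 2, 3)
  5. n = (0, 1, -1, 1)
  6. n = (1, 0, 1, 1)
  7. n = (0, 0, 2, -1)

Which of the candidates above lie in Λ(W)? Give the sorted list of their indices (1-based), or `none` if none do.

1

π⊥(n) = n₀ + n₁ζ³ + n₂ζ⁶ + n₃ζ⁹ where ζ = e^{iπ/4}.
candidate 1: n = (1, 0, 0, 0) → π⊥ ≈ (+1.00000, +0.00000); max(|x|,|y|,|x±y|/√2) = 1.00000 ≤ 1.2 ⇒ ∈ W
candidate 2: n = (0, -1, 1, 1) → π⊥ ≈ (+1.41421, -1.00000); max(|x|,|y|,|x±y|/√2) = 1.70711 > 1.2 ⇒ ∉ W
candidate 3: n = (0, -1, 1, 0) → π⊥ ≈ (+0.70711, -1.70711); max(|x|,|y|,|x±y|/√2) = 1.70711 > 1.2 ⇒ ∉ W
candidate 4: n = (-2, -2, 2, 3) → π⊥ ≈ (+1.53553, -1.29289); max(|x|,|y|,|x±y|/√2) = 2.00000 > 1.2 ⇒ ∉ W
candidate 5: n = (0, 1, -1, 1) → π⊥ ≈ (+0.00000, +2.41421); max(|x|,|y|,|x±y|/√2) = 2.41421 > 1.2 ⇒ ∉ W
candidate 6: n = (1, 0, 1, 1) → π⊥ ≈ (+1.70711, -0.29289); max(|x|,|y|,|x±y|/√2) = 1.70711 > 1.2 ⇒ ∉ W
candidate 7: n = (0, 0, 2, -1) → π⊥ ≈ (-0.70711, -2.70711); max(|x|,|y|,|x±y|/√2) = 2.70711 > 1.2 ⇒ ∉ W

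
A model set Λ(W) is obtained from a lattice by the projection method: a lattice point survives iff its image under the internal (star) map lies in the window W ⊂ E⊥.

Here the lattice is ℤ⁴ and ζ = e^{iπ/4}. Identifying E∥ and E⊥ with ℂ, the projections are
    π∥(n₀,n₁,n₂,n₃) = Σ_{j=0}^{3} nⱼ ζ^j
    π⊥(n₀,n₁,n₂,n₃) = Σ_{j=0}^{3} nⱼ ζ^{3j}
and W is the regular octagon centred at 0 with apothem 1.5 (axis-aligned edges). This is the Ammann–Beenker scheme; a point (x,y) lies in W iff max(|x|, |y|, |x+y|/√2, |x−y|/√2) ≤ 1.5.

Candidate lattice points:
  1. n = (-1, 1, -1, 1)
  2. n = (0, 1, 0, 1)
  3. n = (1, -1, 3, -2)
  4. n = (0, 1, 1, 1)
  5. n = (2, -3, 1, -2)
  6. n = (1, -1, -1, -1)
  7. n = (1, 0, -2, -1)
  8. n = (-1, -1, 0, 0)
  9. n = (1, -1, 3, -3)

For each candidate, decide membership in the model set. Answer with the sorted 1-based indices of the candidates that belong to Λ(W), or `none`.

With ζ = e^{iπ/4} the internal vectors are ζ^0,ζ^3,ζ^6,ζ^9.
candidate 1: n = (-1, 1, -1, 1) → π⊥ ≈ (-1.0000, +2.4142); max(|x|,|y|,|x±y|/√2) = 2.4142 > 1.5 ⇒ ∉ W
candidate 2: n = (0, 1, 0, 1) → π⊥ ≈ (+0.0000, +1.4142); max(|x|,|y|,|x±y|/√2) = 1.4142 ≤ 1.5 ⇒ ∈ W
candidate 3: n = (1, -1, 3, -2) → π⊥ ≈ (+0.2929, -5.1213); max(|x|,|y|,|x±y|/√2) = 5.1213 > 1.5 ⇒ ∉ W
candidate 4: n = (0, 1, 1, 1) → π⊥ ≈ (+0.0000, +0.4142); max(|x|,|y|,|x±y|/√2) = 0.4142 ≤ 1.5 ⇒ ∈ W
candidate 5: n = (2, -3, 1, -2) → π⊥ ≈ (+2.7071, -4.5355); max(|x|,|y|,|x±y|/√2) = 5.1213 > 1.5 ⇒ ∉ W
candidate 6: n = (1, -1, -1, -1) → π⊥ ≈ (+1.0000, -0.4142); max(|x|,|y|,|x±y|/√2) = 1.0000 ≤ 1.5 ⇒ ∈ W
candidate 7: n = (1, 0, -2, -1) → π⊥ ≈ (+0.2929, +1.2929); max(|x|,|y|,|x±y|/√2) = 1.2929 ≤ 1.5 ⇒ ∈ W
candidate 8: n = (-1, -1, 0, 0) → π⊥ ≈ (-0.2929, -0.7071); max(|x|,|y|,|x±y|/√2) = 0.7071 ≤ 1.5 ⇒ ∈ W
candidate 9: n = (1, -1, 3, -3) → π⊥ ≈ (-0.4142, -5.8284); max(|x|,|y|,|x±y|/√2) = 5.8284 > 1.5 ⇒ ∉ W

2, 4, 6, 7, 8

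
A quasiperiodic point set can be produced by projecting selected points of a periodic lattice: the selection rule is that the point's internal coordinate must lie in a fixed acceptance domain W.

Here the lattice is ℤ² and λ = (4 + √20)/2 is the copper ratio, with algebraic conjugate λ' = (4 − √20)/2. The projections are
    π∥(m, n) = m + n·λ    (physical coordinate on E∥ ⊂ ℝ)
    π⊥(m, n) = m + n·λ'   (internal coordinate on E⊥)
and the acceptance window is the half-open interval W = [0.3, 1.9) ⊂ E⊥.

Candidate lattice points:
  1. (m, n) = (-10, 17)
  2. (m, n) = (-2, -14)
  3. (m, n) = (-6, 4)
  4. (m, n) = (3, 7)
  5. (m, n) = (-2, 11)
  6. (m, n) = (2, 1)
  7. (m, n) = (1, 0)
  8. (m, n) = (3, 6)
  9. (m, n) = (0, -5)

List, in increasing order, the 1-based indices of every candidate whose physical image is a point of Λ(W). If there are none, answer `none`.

Compute λ' = (4−√20)/2 = -0.2361, so π⊥(m,n) = m -0.2361·n.
candidate 1: (m,n)=(-10,17) → π∥ = -10+17·λ ≈ 62.0132, π⊥ = -10+17·λ' ≈ -14.0132 ∉ [0.3, 1.9) ⇒ out
candidate 2: (m,n)=(-2,-14) → π∥ = -2-14·λ ≈ -61.3050, π⊥ = -2-14·λ' ≈ 1.3050 ∈ [0.3, 1.9) ⇒ IN Λ
candidate 3: (m,n)=(-6,4) → π∥ = -6+4·λ ≈ 10.9443, π⊥ = -6+4·λ' ≈ -6.9443 ∉ [0.3, 1.9) ⇒ out
candidate 4: (m,n)=(3,7) → π∥ = 3+7·λ ≈ 32.6525, π⊥ = 3+7·λ' ≈ 1.3475 ∈ [0.3, 1.9) ⇒ IN Λ
candidate 5: (m,n)=(-2,11) → π∥ = -2+11·λ ≈ 44.5967, π⊥ = -2+11·λ' ≈ -4.5967 ∉ [0.3, 1.9) ⇒ out
candidate 6: (m,n)=(2,1) → π∥ = 2+1·λ ≈ 6.2361, π⊥ = 2+1·λ' ≈ 1.7639 ∈ [0.3, 1.9) ⇒ IN Λ
candidate 7: (m,n)=(1,0) → π∥ = 1+0·λ ≈ 1.0000, π⊥ = 1+0·λ' ≈ 1.0000 ∈ [0.3, 1.9) ⇒ IN Λ
candidate 8: (m,n)=(3,6) → π∥ = 3+6·λ ≈ 28.4164, π⊥ = 3+6·λ' ≈ 1.5836 ∈ [0.3, 1.9) ⇒ IN Λ
candidate 9: (m,n)=(0,-5) → π∥ = 0-5·λ ≈ -21.1803, π⊥ = 0-5·λ' ≈ 1.1803 ∈ [0.3, 1.9) ⇒ IN Λ

2, 4, 6, 7, 8, 9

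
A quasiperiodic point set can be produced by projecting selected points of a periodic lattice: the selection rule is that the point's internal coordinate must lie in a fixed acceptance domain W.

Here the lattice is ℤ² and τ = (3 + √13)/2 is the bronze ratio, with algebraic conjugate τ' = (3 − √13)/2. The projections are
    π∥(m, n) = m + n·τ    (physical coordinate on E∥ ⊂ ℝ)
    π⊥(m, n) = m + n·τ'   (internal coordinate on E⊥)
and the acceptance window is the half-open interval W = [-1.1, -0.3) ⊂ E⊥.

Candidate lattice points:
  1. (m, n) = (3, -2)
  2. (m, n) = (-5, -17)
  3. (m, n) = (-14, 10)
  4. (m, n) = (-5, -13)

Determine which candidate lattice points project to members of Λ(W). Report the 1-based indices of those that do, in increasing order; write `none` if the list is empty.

4

Numerically τ ≈ 3.3028 and τ' = −1/τ ≈ -0.3028.
#1 (3,-2): internal coord 3 + (-2)·τ' = +3.6056; +3.6056 ∉ [-1.1, -0.3) → out
#2 (-5,-17): internal coord -5 + (-17)·τ' = +0.1472; +0.1472 ∉ [-1.1, -0.3) → out
#3 (-14,10): internal coord -14 + (10)·τ' = -17.0278; -17.0278 ∉ [-1.1, -0.3) → out
#4 (-5,-13): internal coord -5 + (-13)·τ' = -1.0639; -1.0639 ∈ [-1.1, -0.3) → IN Λ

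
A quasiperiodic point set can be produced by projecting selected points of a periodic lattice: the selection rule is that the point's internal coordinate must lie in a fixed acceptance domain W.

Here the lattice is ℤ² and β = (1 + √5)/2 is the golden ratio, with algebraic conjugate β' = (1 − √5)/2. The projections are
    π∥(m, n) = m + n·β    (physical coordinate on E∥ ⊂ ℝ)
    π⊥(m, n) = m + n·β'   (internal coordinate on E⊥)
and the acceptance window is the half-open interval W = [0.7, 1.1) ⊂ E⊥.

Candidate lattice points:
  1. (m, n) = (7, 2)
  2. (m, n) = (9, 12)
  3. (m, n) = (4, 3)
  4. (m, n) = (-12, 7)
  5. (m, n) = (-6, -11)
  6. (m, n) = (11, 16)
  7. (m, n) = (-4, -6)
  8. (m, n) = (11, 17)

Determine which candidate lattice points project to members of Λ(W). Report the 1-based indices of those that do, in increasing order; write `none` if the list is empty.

β' = (1−√5)/2 ≈ -0.61803.
[1] lift (7,2): star map gives 5.76393; window check 0.7 ≤ 5.76393 < 1.1 is false → out
[2] lift (9,12): star map gives 1.58359; window check 0.7 ≤ 1.58359 < 1.1 is false → out
[3] lift (4,3): star map gives 2.14590; window check 0.7 ≤ 2.14590 < 1.1 is false → out
[4] lift (-12,7): star map gives -16.32624; window check 0.7 ≤ -16.32624 < 1.1 is false → out
[5] lift (-6,-11): star map gives 0.79837; window check 0.7 ≤ 0.79837 < 1.1 is true → IN Λ
[6] lift (11,16): star map gives 1.11146; window check 0.7 ≤ 1.11146 < 1.1 is false → out
[7] lift (-4,-6): star map gives -0.29180; window check 0.7 ≤ -0.29180 < 1.1 is false → out
[8] lift (11,17): star map gives 0.49342; window check 0.7 ≤ 0.49342 < 1.1 is false → out

5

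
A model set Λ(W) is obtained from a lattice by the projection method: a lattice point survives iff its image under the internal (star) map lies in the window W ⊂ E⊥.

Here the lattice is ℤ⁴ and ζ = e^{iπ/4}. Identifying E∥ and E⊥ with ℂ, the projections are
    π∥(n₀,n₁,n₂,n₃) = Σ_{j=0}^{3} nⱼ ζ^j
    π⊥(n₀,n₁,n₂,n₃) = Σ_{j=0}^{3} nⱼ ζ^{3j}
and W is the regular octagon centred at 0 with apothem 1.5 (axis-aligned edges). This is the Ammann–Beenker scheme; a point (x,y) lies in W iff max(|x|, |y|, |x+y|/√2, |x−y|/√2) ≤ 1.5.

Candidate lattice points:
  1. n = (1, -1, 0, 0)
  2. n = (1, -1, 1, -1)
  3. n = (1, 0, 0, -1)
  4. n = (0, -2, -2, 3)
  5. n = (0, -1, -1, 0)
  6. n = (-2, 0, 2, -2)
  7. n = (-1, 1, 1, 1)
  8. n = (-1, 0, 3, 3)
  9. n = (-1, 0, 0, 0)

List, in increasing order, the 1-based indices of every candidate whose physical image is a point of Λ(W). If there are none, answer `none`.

With ζ = e^{iπ/4} the internal vectors are ζ^0,ζ^3,ζ^6,ζ^9.
candidate 1: n = (1, -1, 0, 0) → π⊥ ≈ (+1.70711, -0.70711); max(|x|,|y|,|x±y|/√2) = 1.70711 > 1.5 ⇒ ∉ W
candidate 2: n = (1, -1, 1, -1) → π⊥ ≈ (+1.00000, -2.41421); max(|x|,|y|,|x±y|/√2) = 2.41421 > 1.5 ⇒ ∉ W
candidate 3: n = (1, 0, 0, -1) → π⊥ ≈ (+0.29289, -0.70711); max(|x|,|y|,|x±y|/√2) = 0.70711 ≤ 1.5 ⇒ ∈ W
candidate 4: n = (0, -2, -2, 3) → π⊥ ≈ (+3.53553, +2.70711); max(|x|,|y|,|x±y|/√2) = 4.41421 > 1.5 ⇒ ∉ W
candidate 5: n = (0, -1, -1, 0) → π⊥ ≈ (+0.70711, +0.29289); max(|x|,|y|,|x±y|/√2) = 0.70711 ≤ 1.5 ⇒ ∈ W
candidate 6: n = (-2, 0, 2, -2) → π⊥ ≈ (-3.41421, -3.41421); max(|x|,|y|,|x±y|/√2) = 4.82843 > 1.5 ⇒ ∉ W
candidate 7: n = (-1, 1, 1, 1) → π⊥ ≈ (-1.00000, +0.41421); max(|x|,|y|,|x±y|/√2) = 1.00000 ≤ 1.5 ⇒ ∈ W
candidate 8: n = (-1, 0, 3, 3) → π⊥ ≈ (+1.12132, -0.87868); max(|x|,|y|,|x±y|/√2) = 1.41421 ≤ 1.5 ⇒ ∈ W
candidate 9: n = (-1, 0, 0, 0) → π⊥ ≈ (-1.00000, +0.00000); max(|x|,|y|,|x±y|/√2) = 1.00000 ≤ 1.5 ⇒ ∈ W

3, 5, 7, 8, 9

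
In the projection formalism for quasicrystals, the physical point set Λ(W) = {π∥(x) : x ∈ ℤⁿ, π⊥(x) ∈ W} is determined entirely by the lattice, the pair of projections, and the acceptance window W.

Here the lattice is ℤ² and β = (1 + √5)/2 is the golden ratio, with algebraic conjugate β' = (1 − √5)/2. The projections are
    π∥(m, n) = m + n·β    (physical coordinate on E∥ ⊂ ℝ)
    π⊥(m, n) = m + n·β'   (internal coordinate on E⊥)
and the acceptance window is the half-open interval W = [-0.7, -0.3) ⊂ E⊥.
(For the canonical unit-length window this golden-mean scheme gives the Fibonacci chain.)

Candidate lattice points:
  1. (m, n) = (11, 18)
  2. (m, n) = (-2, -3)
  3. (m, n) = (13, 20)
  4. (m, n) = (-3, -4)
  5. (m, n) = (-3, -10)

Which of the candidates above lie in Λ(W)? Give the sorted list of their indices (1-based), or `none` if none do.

Compute β' = (1−√5)/2 = -0.6180, so π⊥(m,n) = m -0.6180·n.
[1] lift (11,18): star map gives -0.1246; window check -0.7 ≤ -0.1246 < -0.3 is false → out
[2] lift (-2,-3): star map gives -0.1459; window check -0.7 ≤ -0.1459 < -0.3 is false → out
[3] lift (13,20): star map gives 0.6393; window check -0.7 ≤ 0.6393 < -0.3 is false → out
[4] lift (-3,-4): star map gives -0.5279; window check -0.7 ≤ -0.5279 < -0.3 is true → IN Λ
[5] lift (-3,-10): star map gives 3.1803; window check -0.7 ≤ 3.1803 < -0.3 is false → out

4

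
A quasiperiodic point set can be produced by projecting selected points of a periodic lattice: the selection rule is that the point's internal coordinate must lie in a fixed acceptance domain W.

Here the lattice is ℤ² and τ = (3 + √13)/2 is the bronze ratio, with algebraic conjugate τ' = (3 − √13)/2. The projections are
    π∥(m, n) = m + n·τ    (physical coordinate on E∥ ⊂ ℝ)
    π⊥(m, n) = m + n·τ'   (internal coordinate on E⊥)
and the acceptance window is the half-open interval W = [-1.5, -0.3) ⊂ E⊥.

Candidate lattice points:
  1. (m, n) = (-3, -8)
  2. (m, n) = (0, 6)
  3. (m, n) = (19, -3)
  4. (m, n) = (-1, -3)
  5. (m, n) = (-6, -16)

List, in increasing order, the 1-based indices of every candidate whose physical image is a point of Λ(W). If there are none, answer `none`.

1, 5

Numerically τ ≈ 3.30278 and τ' = −1/τ ≈ -0.30278.
candidate 1: (m,n)=(-3,-8) → π∥ = -3-8·τ ≈ -29.42221, π⊥ = -3-8·τ' ≈ -0.57779 ∈ [-1.5, -0.3) ⇒ IN Λ
candidate 2: (m,n)=(0,6) → π∥ = 0+6·τ ≈ 19.81665, π⊥ = 0+6·τ' ≈ -1.81665 ∉ [-1.5, -0.3) ⇒ out
candidate 3: (m,n)=(19,-3) → π∥ = 19-3·τ ≈ 9.09167, π⊥ = 19-3·τ' ≈ 19.90833 ∉ [-1.5, -0.3) ⇒ out
candidate 4: (m,n)=(-1,-3) → π∥ = -1-3·τ ≈ -10.90833, π⊥ = -1-3·τ' ≈ -0.09167 ∉ [-1.5, -0.3) ⇒ out
candidate 5: (m,n)=(-6,-16) → π∥ = -6-16·τ ≈ -58.84441, π⊥ = -6-16·τ' ≈ -1.15559 ∈ [-1.5, -0.3) ⇒ IN Λ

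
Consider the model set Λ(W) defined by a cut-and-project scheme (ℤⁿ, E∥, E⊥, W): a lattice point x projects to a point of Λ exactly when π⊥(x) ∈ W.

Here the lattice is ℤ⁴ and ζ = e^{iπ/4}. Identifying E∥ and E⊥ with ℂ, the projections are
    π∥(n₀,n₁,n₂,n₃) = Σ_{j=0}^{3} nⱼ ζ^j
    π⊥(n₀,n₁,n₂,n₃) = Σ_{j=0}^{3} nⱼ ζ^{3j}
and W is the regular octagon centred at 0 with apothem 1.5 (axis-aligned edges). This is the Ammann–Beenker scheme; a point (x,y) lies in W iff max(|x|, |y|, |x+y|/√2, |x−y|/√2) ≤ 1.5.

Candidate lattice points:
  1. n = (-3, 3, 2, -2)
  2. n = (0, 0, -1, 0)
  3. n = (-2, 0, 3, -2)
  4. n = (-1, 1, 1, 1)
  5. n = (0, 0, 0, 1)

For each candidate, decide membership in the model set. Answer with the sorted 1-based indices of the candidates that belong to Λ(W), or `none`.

π⊥(n) = n₀ + n₁ζ³ + n₂ζ⁶ + n₃ζ⁹ where ζ = e^{iπ/4}.
#1 (-3, 3, 2, -2): internal (-6.53553, -1.29289); octagon support 6.53553 vs apothem 1.5 → ∉ W
#2 (0, 0, -1, 0): internal (0.00000, 1.00000); octagon support 1.00000 vs apothem 1.5 → ∈ W
#3 (-2, 0, 3, -2): internal (-3.41421, -4.41421); octagon support 5.53553 vs apothem 1.5 → ∉ W
#4 (-1, 1, 1, 1): internal (-1.00000, 0.41421); octagon support 1.00000 vs apothem 1.5 → ∈ W
#5 (0, 0, 0, 1): internal (0.70711, 0.70711); octagon support 1.00000 vs apothem 1.5 → ∈ W

2, 4, 5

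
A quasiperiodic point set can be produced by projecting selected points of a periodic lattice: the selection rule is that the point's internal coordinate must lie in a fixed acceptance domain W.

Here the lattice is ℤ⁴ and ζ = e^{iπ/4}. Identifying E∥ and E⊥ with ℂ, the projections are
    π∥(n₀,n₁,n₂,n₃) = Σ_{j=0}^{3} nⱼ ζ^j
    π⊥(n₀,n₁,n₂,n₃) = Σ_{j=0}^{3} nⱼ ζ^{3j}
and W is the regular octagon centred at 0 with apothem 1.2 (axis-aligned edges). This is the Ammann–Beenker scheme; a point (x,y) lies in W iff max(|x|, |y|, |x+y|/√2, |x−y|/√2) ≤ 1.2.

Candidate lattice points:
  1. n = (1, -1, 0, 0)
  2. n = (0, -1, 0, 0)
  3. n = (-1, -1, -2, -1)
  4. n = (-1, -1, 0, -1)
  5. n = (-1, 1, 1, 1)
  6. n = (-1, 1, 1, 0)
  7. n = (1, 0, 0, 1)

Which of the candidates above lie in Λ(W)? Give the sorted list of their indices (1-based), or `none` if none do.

2, 3, 5

With ζ = e^{iπ/4} the internal vectors are ζ^0,ζ^3,ζ^6,ζ^9.
#1 (1, -1, 0, 0): internal (1.7071, -0.7071); octagon support 1.7071 vs apothem 1.2 → ∉ W
#2 (0, -1, 0, 0): internal (0.7071, -0.7071); octagon support 1.0000 vs apothem 1.2 → ∈ W
#3 (-1, -1, -2, -1): internal (-1.0000, 0.5858); octagon support 1.1213 vs apothem 1.2 → ∈ W
#4 (-1, -1, 0, -1): internal (-1.0000, -1.4142); octagon support 1.7071 vs apothem 1.2 → ∉ W
#5 (-1, 1, 1, 1): internal (-1.0000, 0.4142); octagon support 1.0000 vs apothem 1.2 → ∈ W
#6 (-1, 1, 1, 0): internal (-1.7071, -0.2929); octagon support 1.7071 vs apothem 1.2 → ∉ W
#7 (1, 0, 0, 1): internal (1.7071, 0.7071); octagon support 1.7071 vs apothem 1.2 → ∉ W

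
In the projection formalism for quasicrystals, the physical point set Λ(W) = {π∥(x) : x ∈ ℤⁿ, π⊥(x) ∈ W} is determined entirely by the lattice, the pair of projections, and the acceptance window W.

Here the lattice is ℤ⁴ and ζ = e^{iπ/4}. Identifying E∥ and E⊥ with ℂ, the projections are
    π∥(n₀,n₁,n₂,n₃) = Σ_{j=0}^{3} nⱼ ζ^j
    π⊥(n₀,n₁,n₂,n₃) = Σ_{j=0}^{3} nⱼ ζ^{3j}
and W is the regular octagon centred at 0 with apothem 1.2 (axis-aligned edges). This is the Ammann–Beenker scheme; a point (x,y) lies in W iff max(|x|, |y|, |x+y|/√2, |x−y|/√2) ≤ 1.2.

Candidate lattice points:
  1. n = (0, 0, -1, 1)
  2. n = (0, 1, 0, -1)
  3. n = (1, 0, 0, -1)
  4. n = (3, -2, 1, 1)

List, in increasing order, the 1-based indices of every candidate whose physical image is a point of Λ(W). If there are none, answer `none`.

3

Internal map: ζ^{3j} for j=0..3 gives (1,0), (−√2/2,√2/2), (0,−1), (√2/2,√2/2).
#1 (0, 0, -1, 1): internal (0.7071, 1.7071); octagon support 1.7071 vs apothem 1.2 → ∉ W
#2 (0, 1, 0, -1): internal (-1.4142, 0.0000); octagon support 1.4142 vs apothem 1.2 → ∉ W
#3 (1, 0, 0, -1): internal (0.2929, -0.7071); octagon support 0.7071 vs apothem 1.2 → ∈ W
#4 (3, -2, 1, 1): internal (5.1213, -1.7071); octagon support 5.1213 vs apothem 1.2 → ∉ W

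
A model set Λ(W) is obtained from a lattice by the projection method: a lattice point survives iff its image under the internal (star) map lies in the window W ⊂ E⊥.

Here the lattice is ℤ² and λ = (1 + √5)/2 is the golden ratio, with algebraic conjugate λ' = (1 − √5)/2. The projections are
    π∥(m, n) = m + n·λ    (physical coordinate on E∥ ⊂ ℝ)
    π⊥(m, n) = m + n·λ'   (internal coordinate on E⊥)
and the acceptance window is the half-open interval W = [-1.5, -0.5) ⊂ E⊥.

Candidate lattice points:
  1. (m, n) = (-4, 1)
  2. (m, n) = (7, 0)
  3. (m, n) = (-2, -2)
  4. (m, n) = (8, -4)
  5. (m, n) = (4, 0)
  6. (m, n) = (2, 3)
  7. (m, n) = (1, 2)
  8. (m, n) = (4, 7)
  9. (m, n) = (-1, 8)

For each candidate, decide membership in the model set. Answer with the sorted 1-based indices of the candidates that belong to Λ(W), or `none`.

Compute λ' = (1−√5)/2 = -0.6180, so π⊥(m,n) = m -0.6180·n.
candidate 1: (m,n)=(-4,1) → π∥ = -4+1·λ ≈ -2.3820, π⊥ = -4+1·λ' ≈ -4.6180 ∉ [-1.5, -0.5) ⇒ out
candidate 2: (m,n)=(7,0) → π∥ = 7+0·λ ≈ 7.0000, π⊥ = 7+0·λ' ≈ 7.0000 ∉ [-1.5, -0.5) ⇒ out
candidate 3: (m,n)=(-2,-2) → π∥ = -2-2·λ ≈ -5.2361, π⊥ = -2-2·λ' ≈ -0.7639 ∈ [-1.5, -0.5) ⇒ IN Λ
candidate 4: (m,n)=(8,-4) → π∥ = 8-4·λ ≈ 1.5279, π⊥ = 8-4·λ' ≈ 10.4721 ∉ [-1.5, -0.5) ⇒ out
candidate 5: (m,n)=(4,0) → π∥ = 4+0·λ ≈ 4.0000, π⊥ = 4+0·λ' ≈ 4.0000 ∉ [-1.5, -0.5) ⇒ out
candidate 6: (m,n)=(2,3) → π∥ = 2+3·λ ≈ 6.8541, π⊥ = 2+3·λ' ≈ 0.1459 ∉ [-1.5, -0.5) ⇒ out
candidate 7: (m,n)=(1,2) → π∥ = 1+2·λ ≈ 4.2361, π⊥ = 1+2·λ' ≈ -0.2361 ∉ [-1.5, -0.5) ⇒ out
candidate 8: (m,n)=(4,7) → π∥ = 4+7·λ ≈ 15.3262, π⊥ = 4+7·λ' ≈ -0.3262 ∉ [-1.5, -0.5) ⇒ out
candidate 9: (m,n)=(-1,8) → π∥ = -1+8·λ ≈ 11.9443, π⊥ = -1+8·λ' ≈ -5.9443 ∉ [-1.5, -0.5) ⇒ out

3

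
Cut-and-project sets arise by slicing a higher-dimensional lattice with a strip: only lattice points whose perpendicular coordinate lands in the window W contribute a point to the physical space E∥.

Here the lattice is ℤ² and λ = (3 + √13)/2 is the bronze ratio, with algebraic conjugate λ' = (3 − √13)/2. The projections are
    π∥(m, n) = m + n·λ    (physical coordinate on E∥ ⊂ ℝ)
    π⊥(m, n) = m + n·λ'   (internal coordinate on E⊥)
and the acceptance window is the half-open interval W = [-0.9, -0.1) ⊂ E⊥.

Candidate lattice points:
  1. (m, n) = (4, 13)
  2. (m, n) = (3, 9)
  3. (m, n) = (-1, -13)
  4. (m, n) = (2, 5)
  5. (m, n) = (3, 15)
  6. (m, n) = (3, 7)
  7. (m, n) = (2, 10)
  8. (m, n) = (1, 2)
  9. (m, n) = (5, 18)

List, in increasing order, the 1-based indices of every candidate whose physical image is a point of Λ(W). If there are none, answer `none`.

9

Numerically λ ≈ 3.30278 and λ' = −1/λ ≈ -0.30278.
[1] lift (4,13): star map gives 0.06392; window check -0.9 ≤ 0.06392 < -0.1 is false → out
[2] lift (3,9): star map gives 0.27502; window check -0.9 ≤ 0.27502 < -0.1 is false → out
[3] lift (-1,-13): star map gives 2.93608; window check -0.9 ≤ 2.93608 < -0.1 is false → out
[4] lift (2,5): star map gives 0.48612; window check -0.9 ≤ 0.48612 < -0.1 is false → out
[5] lift (3,15): star map gives -1.54163; window check -0.9 ≤ -1.54163 < -0.1 is false → out
[6] lift (3,7): star map gives 0.88057; window check -0.9 ≤ 0.88057 < -0.1 is false → out
[7] lift (2,10): star map gives -1.02776; window check -0.9 ≤ -1.02776 < -0.1 is false → out
[8] lift (1,2): star map gives 0.39445; window check -0.9 ≤ 0.39445 < -0.1 is false → out
[9] lift (5,18): star map gives -0.44996; window check -0.9 ≤ -0.44996 < -0.1 is true → IN Λ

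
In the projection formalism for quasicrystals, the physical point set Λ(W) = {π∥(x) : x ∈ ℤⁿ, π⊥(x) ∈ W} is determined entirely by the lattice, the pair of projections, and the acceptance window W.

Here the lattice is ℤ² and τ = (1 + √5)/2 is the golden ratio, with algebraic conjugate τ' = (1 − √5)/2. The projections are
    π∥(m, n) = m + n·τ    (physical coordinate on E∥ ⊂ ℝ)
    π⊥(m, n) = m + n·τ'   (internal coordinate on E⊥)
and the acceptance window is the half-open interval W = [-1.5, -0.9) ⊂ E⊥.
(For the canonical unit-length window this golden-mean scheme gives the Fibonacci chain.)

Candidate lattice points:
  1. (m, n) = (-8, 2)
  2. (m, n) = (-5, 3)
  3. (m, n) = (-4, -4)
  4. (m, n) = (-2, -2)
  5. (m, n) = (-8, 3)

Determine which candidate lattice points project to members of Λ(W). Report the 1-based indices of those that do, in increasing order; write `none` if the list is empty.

none

Numerically τ ≈ 1.6180 and τ' = −1/τ ≈ -0.6180.
[1] lift (-8,2): star map gives -9.2361; window check -1.5 ≤ -9.2361 < -0.9 is false → out
[2] lift (-5,3): star map gives -6.8541; window check -1.5 ≤ -6.8541 < -0.9 is false → out
[3] lift (-4,-4): star map gives -1.5279; window check -1.5 ≤ -1.5279 < -0.9 is false → out
[4] lift (-2,-2): star map gives -0.7639; window check -1.5 ≤ -0.7639 < -0.9 is false → out
[5] lift (-8,3): star map gives -9.8541; window check -1.5 ≤ -9.8541 < -0.9 is false → out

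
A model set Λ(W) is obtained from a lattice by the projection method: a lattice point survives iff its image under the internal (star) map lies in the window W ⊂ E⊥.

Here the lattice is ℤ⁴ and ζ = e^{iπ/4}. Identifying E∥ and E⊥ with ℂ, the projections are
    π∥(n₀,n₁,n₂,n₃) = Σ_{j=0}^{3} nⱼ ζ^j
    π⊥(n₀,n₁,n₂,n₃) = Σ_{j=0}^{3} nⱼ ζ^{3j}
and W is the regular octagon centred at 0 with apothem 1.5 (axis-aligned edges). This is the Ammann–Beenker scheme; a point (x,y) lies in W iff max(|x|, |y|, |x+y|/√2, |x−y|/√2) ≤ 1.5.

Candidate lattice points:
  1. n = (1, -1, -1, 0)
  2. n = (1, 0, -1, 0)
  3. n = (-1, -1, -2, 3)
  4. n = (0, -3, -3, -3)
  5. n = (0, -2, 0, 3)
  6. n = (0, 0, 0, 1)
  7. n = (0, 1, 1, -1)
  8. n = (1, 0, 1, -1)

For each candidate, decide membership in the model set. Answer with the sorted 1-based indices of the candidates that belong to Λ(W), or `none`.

With ζ = e^{iπ/4} the internal vectors are ζ^0,ζ^3,ζ^6,ζ^9.
candidate 1: n = (1, -1, -1, 0) → π⊥ ≈ (+1.707107, +0.292893); max(|x|,|y|,|x±y|/√2) = 1.707107 > 1.5 ⇒ ∉ W
candidate 2: n = (1, 0, -1, 0) → π⊥ ≈ (+1.000000, +1.000000); max(|x|,|y|,|x±y|/√2) = 1.414214 ≤ 1.5 ⇒ ∈ W
candidate 3: n = (-1, -1, -2, 3) → π⊥ ≈ (+1.828427, +3.414214); max(|x|,|y|,|x±y|/√2) = 3.707107 > 1.5 ⇒ ∉ W
candidate 4: n = (0, -3, -3, -3) → π⊥ ≈ (+0.000000, -1.242641); max(|x|,|y|,|x±y|/√2) = 1.242641 ≤ 1.5 ⇒ ∈ W
candidate 5: n = (0, -2, 0, 3) → π⊥ ≈ (+3.535534, +0.707107); max(|x|,|y|,|x±y|/√2) = 3.535534 > 1.5 ⇒ ∉ W
candidate 6: n = (0, 0, 0, 1) → π⊥ ≈ (+0.707107, +0.707107); max(|x|,|y|,|x±y|/√2) = 1.000000 ≤ 1.5 ⇒ ∈ W
candidate 7: n = (0, 1, 1, -1) → π⊥ ≈ (-1.414214, -1.000000); max(|x|,|y|,|x±y|/√2) = 1.707107 > 1.5 ⇒ ∉ W
candidate 8: n = (1, 0, 1, -1) → π⊥ ≈ (+0.292893, -1.707107); max(|x|,|y|,|x±y|/√2) = 1.707107 > 1.5 ⇒ ∉ W

2, 4, 6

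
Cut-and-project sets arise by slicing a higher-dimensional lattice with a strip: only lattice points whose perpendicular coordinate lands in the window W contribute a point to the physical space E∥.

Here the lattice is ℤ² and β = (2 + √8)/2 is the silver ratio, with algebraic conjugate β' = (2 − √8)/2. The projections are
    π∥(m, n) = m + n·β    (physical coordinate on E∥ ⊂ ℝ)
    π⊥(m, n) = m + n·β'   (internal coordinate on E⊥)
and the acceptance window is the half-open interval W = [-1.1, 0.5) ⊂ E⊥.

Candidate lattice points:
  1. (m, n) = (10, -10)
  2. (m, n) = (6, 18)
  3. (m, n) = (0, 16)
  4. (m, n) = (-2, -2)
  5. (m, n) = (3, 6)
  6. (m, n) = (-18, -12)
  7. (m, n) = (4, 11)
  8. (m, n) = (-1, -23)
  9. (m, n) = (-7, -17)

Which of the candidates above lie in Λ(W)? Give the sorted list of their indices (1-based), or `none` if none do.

7, 9

Numerically β ≈ 2.41421 and β' = −1/β ≈ -0.41421.
[1] lift (10,-10): star map gives 14.14214; window check -1.1 ≤ 14.14214 < 0.5 is false → out
[2] lift (6,18): star map gives -1.45584; window check -1.1 ≤ -1.45584 < 0.5 is false → out
[3] lift (0,16): star map gives -6.62742; window check -1.1 ≤ -6.62742 < 0.5 is false → out
[4] lift (-2,-2): star map gives -1.17157; window check -1.1 ≤ -1.17157 < 0.5 is false → out
[5] lift (3,6): star map gives 0.51472; window check -1.1 ≤ 0.51472 < 0.5 is false → out
[6] lift (-18,-12): star map gives -13.02944; window check -1.1 ≤ -13.02944 < 0.5 is false → out
[7] lift (4,11): star map gives -0.55635; window check -1.1 ≤ -0.55635 < 0.5 is true → IN Λ
[8] lift (-1,-23): star map gives 8.52691; window check -1.1 ≤ 8.52691 < 0.5 is false → out
[9] lift (-7,-17): star map gives 0.04163; window check -1.1 ≤ 0.04163 < 0.5 is true → IN Λ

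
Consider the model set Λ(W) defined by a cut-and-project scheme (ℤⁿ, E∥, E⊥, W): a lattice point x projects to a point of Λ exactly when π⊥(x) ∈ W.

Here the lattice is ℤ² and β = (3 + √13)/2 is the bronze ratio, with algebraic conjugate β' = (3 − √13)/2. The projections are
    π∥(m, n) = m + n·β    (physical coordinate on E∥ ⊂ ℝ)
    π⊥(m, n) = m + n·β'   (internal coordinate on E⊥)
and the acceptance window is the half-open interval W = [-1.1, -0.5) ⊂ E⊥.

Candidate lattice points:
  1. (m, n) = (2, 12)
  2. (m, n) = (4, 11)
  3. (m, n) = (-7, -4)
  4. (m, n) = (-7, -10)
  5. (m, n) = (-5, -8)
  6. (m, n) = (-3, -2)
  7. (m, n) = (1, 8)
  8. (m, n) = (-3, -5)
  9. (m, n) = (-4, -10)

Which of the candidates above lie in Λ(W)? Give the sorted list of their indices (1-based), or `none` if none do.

9

Numerically β ≈ 3.302776 and β' = −1/β ≈ -0.302776.
[1] lift (2,12): star map gives -1.633308; window check -1.1 ≤ -1.633308 < -0.5 is false → out
[2] lift (4,11): star map gives 0.669468; window check -1.1 ≤ 0.669468 < -0.5 is false → out
[3] lift (-7,-4): star map gives -5.788897; window check -1.1 ≤ -5.788897 < -0.5 is false → out
[4] lift (-7,-10): star map gives -3.972244; window check -1.1 ≤ -3.972244 < -0.5 is false → out
[5] lift (-5,-8): star map gives -2.577795; window check -1.1 ≤ -2.577795 < -0.5 is false → out
[6] lift (-3,-2): star map gives -2.394449; window check -1.1 ≤ -2.394449 < -0.5 is false → out
[7] lift (1,8): star map gives -1.422205; window check -1.1 ≤ -1.422205 < -0.5 is false → out
[8] lift (-3,-5): star map gives -1.486122; window check -1.1 ≤ -1.486122 < -0.5 is false → out
[9] lift (-4,-10): star map gives -0.972244; window check -1.1 ≤ -0.972244 < -0.5 is true → IN Λ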